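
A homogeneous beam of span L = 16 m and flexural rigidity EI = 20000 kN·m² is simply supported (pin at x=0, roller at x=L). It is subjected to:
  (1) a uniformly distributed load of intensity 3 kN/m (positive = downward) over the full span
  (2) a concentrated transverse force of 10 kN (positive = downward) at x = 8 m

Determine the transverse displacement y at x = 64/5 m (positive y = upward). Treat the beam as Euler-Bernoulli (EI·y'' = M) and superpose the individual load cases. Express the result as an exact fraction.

Load 1 — uniform load w=3 kN/m over full span:
  y_1 = -wx(L³-2Lx²+x³)/(24EI) = -3·(64/5)·(16³-2·16·(64/5)²+(64/5)³)/(24·20000) = -29696/390625 m
Load 2 — point force P=10 kN at a=8 m (b=L-a=8):
  y_2 = -Pa(L-x)(2Lx-a²-x²)/(6LEI)  [x>a] = -10·8·(16-(64/5))·(2·16·(64/5)-8²-(64/5)²)/(6·16·20000) = -1136/46875 m
Superposition: y = Σ y_i = -117488/1171875 m ≈ -0.100256 m

y(64/5) = -117488/1171875 m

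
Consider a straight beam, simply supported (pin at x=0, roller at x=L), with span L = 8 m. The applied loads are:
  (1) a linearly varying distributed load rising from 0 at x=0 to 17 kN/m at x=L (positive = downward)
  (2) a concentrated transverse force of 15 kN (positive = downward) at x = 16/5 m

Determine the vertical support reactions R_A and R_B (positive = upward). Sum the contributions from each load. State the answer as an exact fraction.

Load 1 — triangular load w₀=17 kN/m (0→w₀ over full span):
  R_A = w₀L/6 = 17·8/6 = 68/3 kN
  R_B = w₀L/3 = 17·8/3 = 136/3 kN
Load 2 — point force P=15 kN at a=16/5 m (b=L-a=24/5):
  R_A = Pb/L = 15·(24/5)/8 = 9 kN
  R_B = Pa/L = 15·(16/5)/8 = 6 kN
Superposition: R_A = 95/3 kN, R_B = 154/3 kN

R_A = 95/3 kN, R_B = 154/3 kN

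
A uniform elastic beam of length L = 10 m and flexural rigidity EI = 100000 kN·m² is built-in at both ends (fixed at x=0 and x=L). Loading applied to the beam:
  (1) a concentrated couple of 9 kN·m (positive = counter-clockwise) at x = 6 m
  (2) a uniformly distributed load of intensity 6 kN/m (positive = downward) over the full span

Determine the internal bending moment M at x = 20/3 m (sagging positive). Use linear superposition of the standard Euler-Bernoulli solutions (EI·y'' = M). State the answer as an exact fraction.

Load 1 — applied couple M₀=9 kN·m at a=6 m (b=L-a=4):
  M_1 = R_Ax - M_A - M₀  [x>a] with R_A=162/125, M_A=72/25 = (162/125)·(20/3) - (72/25) - 9 = -81/25 kN·m
Load 2 — uniform load w=6 kN/m over full span:
  M_2 = wLx/2 - wL²/12 - wx²/2 = 6·10·(20/3)/2 - 6·10²/12 - 6·(20/3)²/2 = 50/3 kN·m
Superposition: M = Σ M_i = 1007/75 kN·m ≈ 13.426667 kN·m

M(20/3) = 1007/75 kN·m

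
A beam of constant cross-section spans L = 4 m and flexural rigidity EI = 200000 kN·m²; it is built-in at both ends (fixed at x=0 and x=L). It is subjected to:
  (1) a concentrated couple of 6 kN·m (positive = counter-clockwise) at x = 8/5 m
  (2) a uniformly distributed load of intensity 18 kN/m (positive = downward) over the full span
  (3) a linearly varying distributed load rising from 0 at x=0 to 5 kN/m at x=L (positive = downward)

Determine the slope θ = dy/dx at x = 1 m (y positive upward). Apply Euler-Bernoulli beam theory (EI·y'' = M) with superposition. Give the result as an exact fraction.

θ(1) = -7887/160000000 rad

Load 1 — applied couple M₀=6 kN·m at a=8/5 m (b=L-a=12/5):
  θ_1 = (R_Ax²/2 - M_Ax)/EI  [x≤a] with R_A=54/25, M_A=18/25 = ((54/25)·1²/2 - (18/25)·1)/200000 = 9/5000000 rad
Load 2 — uniform load w=18 kN/m over full span:
  θ_2 = -wx(L-x)(L-2x)/(12EI) = -18·1·(4-1)·(4-2·1)/(12·200000) = -9/200000 rad
Load 3 — triangular load w₀=5 kN/m (0→w₀ over full span):
  θ_3 = -w₀(2x(L-x)(L-2x)(x+2L)+x²(L-x)²)/(120LEI) = -5·(2·1·(4-1)·(4-2·1)·(1+2·4)+1²·(4-1)²)/(120·4·200000) = -39/6400000 rad
Superposition: θ = Σ θ_i = -7887/160000000 rad ≈ -0.000049 rad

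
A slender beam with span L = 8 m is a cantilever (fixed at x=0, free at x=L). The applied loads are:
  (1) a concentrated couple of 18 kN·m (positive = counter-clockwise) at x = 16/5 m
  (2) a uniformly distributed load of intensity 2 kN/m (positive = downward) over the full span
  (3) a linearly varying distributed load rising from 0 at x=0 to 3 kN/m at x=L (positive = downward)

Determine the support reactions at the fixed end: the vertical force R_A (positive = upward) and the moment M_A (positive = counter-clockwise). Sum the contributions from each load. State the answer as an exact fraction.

Load 1 — applied couple M₀=18 kN·m at a=16/5 m (b=L-a=24/5):
  R_A = 0 kN
  M_A = -M₀ = -18 kN·m
Load 2 — uniform load w=2 kN/m over full span:
  R_A = wL = 2·8 = 16 kN
  M_A = wL²/2 = 2·8²/2 = 64 kN·m
Load 3 — triangular load w₀=3 kN/m (0→w₀ over full span):
  R_A = w₀L/2 = 3·8/2 = 12 kN
  M_A = w₀L²/3 = 3·8²/3 = 64 kN·m
Superposition: R_A = 28 kN, M_A = 110 kN·m

R_A = 28 kN, M_A = 110 kN·m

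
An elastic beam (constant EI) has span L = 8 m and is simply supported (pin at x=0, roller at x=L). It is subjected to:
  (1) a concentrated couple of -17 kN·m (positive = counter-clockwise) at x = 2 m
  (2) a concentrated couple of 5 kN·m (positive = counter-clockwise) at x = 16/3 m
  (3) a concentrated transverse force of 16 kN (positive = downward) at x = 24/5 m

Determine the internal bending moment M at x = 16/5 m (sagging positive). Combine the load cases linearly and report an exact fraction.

M(16/5) = 817/25 kN·m

Load 1 — applied couple M₀=-17 kN·m at a=2 m (b=L-a=6):
  M_1 = M₀x/L - M₀  [x>a] = (-17)·(16/5)/8 - (-17) = 51/5 kN·m
Load 2 — applied couple M₀=5 kN·m at a=16/3 m (b=L-a=8/3):
  M_2 = M₀x/L  [x≤a] = 5·(16/5)/8 = 2 kN·m
Load 3 — point force P=16 kN at a=24/5 m (b=L-a=16/5):
  M_3 = Pbx/L  [x≤a] = 16·(16/5)·(16/5)/8 = 512/25 kN·m
Superposition: M = Σ M_i = 817/25 kN·m ≈ 32.680000 kN·m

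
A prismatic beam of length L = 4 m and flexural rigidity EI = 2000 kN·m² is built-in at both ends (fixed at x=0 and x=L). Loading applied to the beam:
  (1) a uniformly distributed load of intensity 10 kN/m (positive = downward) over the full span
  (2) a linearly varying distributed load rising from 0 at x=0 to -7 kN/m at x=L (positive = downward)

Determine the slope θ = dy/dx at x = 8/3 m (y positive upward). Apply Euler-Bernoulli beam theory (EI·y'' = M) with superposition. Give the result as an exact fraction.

Load 1 — uniform load w=10 kN/m over full span:
  θ_1 = -wx(L-x)(L-2x)/(12EI) = -10·(8/3)·(4-(8/3))·(4-2·(8/3))/(12·2000) = 4/2025 rad
Load 2 — triangular load w₀=-7 kN/m (0→w₀ over full span):
  θ_2 = -w₀(2x(L-x)(L-2x)(x+2L)+x²(L-x)²)/(120LEI) = -(-7)·(2·(8/3)·(4-(8/3))·(4-2·(8/3))·((8/3)+2·4)+(8/3)²·(4-(8/3))²)/(120·4·2000) = -98/151875 rad
Superposition: θ = Σ θ_i = 202/151875 rad ≈ 0.001330 rad

θ(8/3) = 202/151875 rad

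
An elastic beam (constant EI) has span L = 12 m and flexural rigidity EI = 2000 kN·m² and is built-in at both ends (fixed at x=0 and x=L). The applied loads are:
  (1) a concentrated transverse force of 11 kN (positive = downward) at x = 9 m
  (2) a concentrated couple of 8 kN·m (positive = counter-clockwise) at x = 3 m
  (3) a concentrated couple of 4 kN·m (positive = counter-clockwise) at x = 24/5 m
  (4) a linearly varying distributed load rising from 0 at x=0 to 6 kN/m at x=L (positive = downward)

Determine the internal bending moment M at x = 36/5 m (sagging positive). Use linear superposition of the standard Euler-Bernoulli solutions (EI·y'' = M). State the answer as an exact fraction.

Load 1 — point force P=11 kN at a=9 m (b=L-a=3):
  M_1 = Pb²(3a+b)x/L³ - Pab²/L²  [x≤a] = 11·3²·(3·9+3)·(36/5)/12³ - 11·9·3²/12² = 99/16 kN·m
Load 2 — applied couple M₀=8 kN·m at a=3 m (b=L-a=9):
  M_2 = R_Ax - M_A - M₀  [x>a] with R_A=3/4, M_A=-3/2 = (3/4)·(36/5) - (-3/2) - 8 = -11/10 kN·m
Load 3 — applied couple M₀=4 kN·m at a=24/5 m (b=L-a=36/5):
  M_3 = R_Ax - M_A - M₀  [x>a] with R_A=12/25, M_A=12/25 = (12/25)·(36/5) - (12/25) - 4 = -128/125 kN·m
Load 4 — triangular load w₀=6 kN/m (0→w₀ over full span):
  M_4 = 3w₀Lx/20 - w₀L²/30 - w₀x³/(6L) = 3·6·12·(36/5)/20 - 6·12²/30 - 6·(36/5)³/(6·12) = 2232/125 kN·m
Superposition: M = Σ M_i = 43839/2000 kN·m ≈ 21.919500 kN·m

M(36/5) = 43839/2000 kN·m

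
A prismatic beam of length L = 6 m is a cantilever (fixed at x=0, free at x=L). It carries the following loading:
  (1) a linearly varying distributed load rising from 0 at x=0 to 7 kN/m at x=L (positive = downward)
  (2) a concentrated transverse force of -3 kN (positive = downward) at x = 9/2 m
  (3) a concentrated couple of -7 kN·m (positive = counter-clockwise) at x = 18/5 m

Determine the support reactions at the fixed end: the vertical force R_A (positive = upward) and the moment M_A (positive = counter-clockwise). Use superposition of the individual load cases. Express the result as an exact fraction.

Load 1 — triangular load w₀=7 kN/m (0→w₀ over full span):
  R_A = w₀L/2 = 7·6/2 = 21 kN
  M_A = w₀L²/3 = 7·6²/3 = 84 kN·m
Load 2 — point force P=-3 kN at a=9/2 m (b=L-a=3/2):
  R_A = P = (-3) = -3 kN
  M_A = Pa = (-3)·(9/2) = -27/2 kN·m
Load 3 — applied couple M₀=-7 kN·m at a=18/5 m (b=L-a=12/5):
  R_A = 0 kN
  M_A = -M₀ = -(-7) = 7 kN·m
Superposition: R_A = 18 kN, M_A = 155/2 kN·m

R_A = 18 kN, M_A = 155/2 kN·m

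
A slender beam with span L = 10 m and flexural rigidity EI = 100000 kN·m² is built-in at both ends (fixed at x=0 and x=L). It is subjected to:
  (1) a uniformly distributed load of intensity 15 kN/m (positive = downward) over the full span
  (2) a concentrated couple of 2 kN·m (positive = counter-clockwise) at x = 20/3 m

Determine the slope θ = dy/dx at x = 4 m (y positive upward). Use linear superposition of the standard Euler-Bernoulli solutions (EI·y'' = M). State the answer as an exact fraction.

Load 1 — uniform load w=15 kN/m over full span:
  θ_1 = -wx(L-x)(L-2x)/(12EI) = -15·4·(10-4)·(10-2·4)/(12·100000) = -3/5000 rad
Load 2 — applied couple M₀=2 kN·m at a=20/3 m (b=L-a=10/3):
  θ_2 = (R_Ax²/2 - M_Ax)/EI  [x≤a] with R_A=4/15, M_A=2/3 = ((4/15)·4²/2 - (2/3)·4)/100000 = -1/187500 rad
Superposition: θ = Σ θ_i = -227/375000 rad ≈ -0.000605 rad

θ(4) = -227/375000 rad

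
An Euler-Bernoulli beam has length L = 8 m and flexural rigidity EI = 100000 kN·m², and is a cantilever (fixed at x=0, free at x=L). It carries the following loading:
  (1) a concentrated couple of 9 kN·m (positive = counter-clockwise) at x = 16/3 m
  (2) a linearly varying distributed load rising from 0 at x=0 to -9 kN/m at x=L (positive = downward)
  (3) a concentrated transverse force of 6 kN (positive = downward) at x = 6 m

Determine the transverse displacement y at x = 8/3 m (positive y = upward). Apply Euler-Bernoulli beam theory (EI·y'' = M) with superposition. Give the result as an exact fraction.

y(8/3) = 6241/1265625 m

Load 1 — applied couple M₀=9 kN·m at a=16/3 m (b=L-a=8/3):
  y_1 = M₀x²/(2EI)  [x≤a] = 9·(8/3)²/(2·100000) = 1/3125 m
Load 2 — triangular load w₀=-9 kN/m (0→w₀ over full span):
  y_2 = (w₀Lx³/12-w₀L²x²/6-w₀x⁵/(120L))/EI = ((-9)·8·(8/3)³/12-(-9)·8²·(8/3)²/6-(-9)·(8/3)⁵/(120·8))/100000 = 7216/1265625 m
Load 3 — point force P=6 kN at a=6 m (b=L-a=2):
  y_3 = -Px²(3a-x)/(6EI)  [x≤a] = -6·(8/3)²·(3·6-(8/3))/(6·100000) = -92/84375 m
Superposition: y = Σ y_i = 6241/1265625 m ≈ 0.004931 m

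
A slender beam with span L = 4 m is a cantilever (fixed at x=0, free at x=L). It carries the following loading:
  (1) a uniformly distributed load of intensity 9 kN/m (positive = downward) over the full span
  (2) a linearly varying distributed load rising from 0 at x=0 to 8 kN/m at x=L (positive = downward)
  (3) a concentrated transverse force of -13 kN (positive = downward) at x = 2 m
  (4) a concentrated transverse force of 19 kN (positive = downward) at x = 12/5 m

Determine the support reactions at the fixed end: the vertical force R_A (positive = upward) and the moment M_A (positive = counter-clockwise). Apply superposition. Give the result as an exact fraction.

R_A = 58 kN, M_A = 2014/15 kN·m

Load 1 — uniform load w=9 kN/m over full span:
  R_A = wL = 9·4 = 36 kN
  M_A = wL²/2 = 9·4²/2 = 72 kN·m
Load 2 — triangular load w₀=8 kN/m (0→w₀ over full span):
  R_A = w₀L/2 = 8·4/2 = 16 kN
  M_A = w₀L²/3 = 8·4²/3 = 128/3 kN·m
Load 3 — point force P=-13 kN at a=2 m (b=L-a=2):
  R_A = P = (-13) = -13 kN
  M_A = Pa = (-13)·2 = -26 kN·m
Load 4 — point force P=19 kN at a=12/5 m (b=L-a=8/5):
  R_A = P = 19 kN
  M_A = Pa = 19·(12/5) = 228/5 kN·m
Superposition: R_A = 58 kN, M_A = 2014/15 kN·m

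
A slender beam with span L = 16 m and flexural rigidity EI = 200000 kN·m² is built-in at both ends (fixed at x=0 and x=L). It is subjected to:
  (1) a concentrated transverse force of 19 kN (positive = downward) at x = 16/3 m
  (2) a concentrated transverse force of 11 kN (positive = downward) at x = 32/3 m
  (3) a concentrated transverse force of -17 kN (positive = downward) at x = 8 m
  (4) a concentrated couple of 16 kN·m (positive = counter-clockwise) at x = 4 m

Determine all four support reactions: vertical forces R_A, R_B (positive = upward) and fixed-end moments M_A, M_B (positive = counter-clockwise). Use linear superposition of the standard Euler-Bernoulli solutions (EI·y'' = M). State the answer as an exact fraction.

R_A = 2063/216 kN, M_A = 569/27 kN·m, R_B = 745/216 kN, M_B = -259/27 kN·m

Load 1 — point force P=19 kN at a=16/3 m (b=L-a=32/3):
  R_A = Pb²(3a+b)/L³ = 19·(32/3)²·(3·(16/3)+(32/3))/16³ = 380/27 kN
  M_A = Pab²/L² = 19·(16/3)·(32/3)²/16² = 1216/27 kN·m
  R_B = Pa²(a+3b)/L³ = 19·(16/3)²·((16/3)+3·(32/3))/16³ = 133/27 kN
  M_B = -Pa²b/L² = -19·(16/3)²·(32/3)/16² = -608/27 kN·m
Load 2 — point force P=11 kN at a=32/3 m (b=L-a=16/3):
  R_A = Pb²(3a+b)/L³ = 11·(16/3)²·(3·(32/3)+(16/3))/16³ = 77/27 kN
  M_A = Pab²/L² = 11·(32/3)·(16/3)²/16² = 352/27 kN·m
  R_B = Pa²(a+3b)/L³ = 11·(32/3)²·((32/3)+3·(16/3))/16³ = 220/27 kN
  M_B = -Pa²b/L² = -11·(32/3)²·(16/3)/16² = -704/27 kN·m
Load 3 — point force P=-17 kN at a=8 m (b=L-a=8):
  R_A = Pb²(3a+b)/L³ = (-17)·8²·(3·8+8)/16³ = -17/2 kN
  M_A = Pab²/L² = (-17)·8·8²/16² = -34 kN·m
  R_B = Pa²(a+3b)/L³ = (-17)·8²·(8+3·8)/16³ = -17/2 kN
  M_B = -Pa²b/L² = -(-17)·8²·8/16² = 34 kN·m
Load 4 — applied couple M₀=16 kN·m at a=4 m (b=L-a=12):
  R_A = 6M₀ab/L³ = 6·16·4·12/16³ = 9/8 kN
  M_A = M₀b(2a-b)/L² = 16·12·(2·4-12)/16² = -3 kN·m
  R_B = -6M₀ab/L³ = -6·16·4·12/16³ = -9/8 kN
  M_B = M₀a(2b-a)/L² = 16·4·(2·12-4)/16² = 5 kN·m
Superposition: R_A = 2063/216 kN, M_A = 569/27 kN·m, R_B = 745/216 kN, M_B = -259/27 kN·m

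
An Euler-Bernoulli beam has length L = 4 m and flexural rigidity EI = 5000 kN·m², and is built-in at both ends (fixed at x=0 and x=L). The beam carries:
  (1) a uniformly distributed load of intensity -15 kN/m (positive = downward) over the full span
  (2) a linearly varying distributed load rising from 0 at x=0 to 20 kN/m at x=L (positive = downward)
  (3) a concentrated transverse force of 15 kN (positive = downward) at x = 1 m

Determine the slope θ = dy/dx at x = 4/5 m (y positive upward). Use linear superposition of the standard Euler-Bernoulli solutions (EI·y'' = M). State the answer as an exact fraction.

θ(4/5) = 151/3750000 rad

Load 1 — uniform load w=-15 kN/m over full span:
  θ_1 = -wx(L-x)(L-2x)/(12EI) = -(-15)·(4/5)·(4-(4/5))·(4-2·(4/5))/(12·5000) = 24/15625 rad
Load 2 — triangular load w₀=20 kN/m (0→w₀ over full span):
  θ_2 = -w₀(2x(L-x)(L-2x)(x+2L)+x²(L-x)²)/(120LEI) = -20·(2·(4/5)·(4-(4/5))·(4-2·(4/5))·((4/5)+2·4)+(4/5)²·(4-(4/5))²)/(120·4·5000) = -224/234375 rad
Load 3 — point force P=15 kN at a=1 m (b=L-a=3):
  θ_3 = -Pb²x(2aL-(3a+b)x)/(2L³EI)  [x≤a] = -15·3²·(4/5)·(2·1·4-(3·1+3)·(4/5))/(2·4³·5000) = -27/50000 rad
Superposition: θ = Σ θ_i = 151/3750000 rad ≈ 0.000040 rad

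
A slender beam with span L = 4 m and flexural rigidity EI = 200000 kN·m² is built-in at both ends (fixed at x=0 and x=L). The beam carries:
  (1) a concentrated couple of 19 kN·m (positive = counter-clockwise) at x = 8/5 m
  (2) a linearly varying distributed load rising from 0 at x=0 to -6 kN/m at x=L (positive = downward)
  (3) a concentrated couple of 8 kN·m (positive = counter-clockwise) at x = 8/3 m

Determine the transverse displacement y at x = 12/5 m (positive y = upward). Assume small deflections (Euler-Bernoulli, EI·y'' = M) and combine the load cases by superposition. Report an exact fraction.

y(12/5) = 853/48828125 m

Load 1 — applied couple M₀=19 kN·m at a=8/5 m (b=L-a=12/5):
  y_1 = (R_Ax³/6 - M_Ax²/2 - M₀(x-a)²/2)/EI  [x>a] with R_A=171/25, M_A=57/25 = ((171/25)·(12/5)³/6 - (57/25)·(12/5)²/2 - 19·((12/5)-(8/5))²/2)/200000 = 152/9765625 m
Load 2 — triangular load w₀=-6 kN/m (0→w₀ over full span):
  y_2 = -w₀x²(L-x)²(x+2L)/(120LEI) = -(-6)·(12/5)²·(4-(12/5))²·((12/5)+2·4)/(120·4·200000) = 468/48828125 m
Load 3 — applied couple M₀=8 kN·m at a=8/3 m (b=L-a=4/3):
  y_3 = (R_Ax³/6 - M_Ax²/2)/EI  [x≤a] with R_A=8/3, M_A=8/3 = ((8/3)·(12/5)³/6 - (8/3)·(12/5)²/2)/200000 = -3/390625 m
Superposition: y = Σ y_i = 853/48828125 m ≈ 0.000017 m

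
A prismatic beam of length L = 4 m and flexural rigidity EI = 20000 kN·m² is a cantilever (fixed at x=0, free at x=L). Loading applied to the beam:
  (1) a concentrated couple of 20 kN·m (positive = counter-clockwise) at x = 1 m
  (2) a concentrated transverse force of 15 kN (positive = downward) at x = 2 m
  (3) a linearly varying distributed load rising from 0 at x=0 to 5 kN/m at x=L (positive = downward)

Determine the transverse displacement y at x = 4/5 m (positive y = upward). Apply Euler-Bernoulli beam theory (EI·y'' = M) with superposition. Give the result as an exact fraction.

y(4/5) = -5627/11718750 m

Load 1 — applied couple M₀=20 kN·m at a=1 m (b=L-a=3):
  y_1 = M₀x²/(2EI)  [x≤a] = 20·(4/5)²/(2·20000) = 1/3125 m
Load 2 — point force P=15 kN at a=2 m (b=L-a=2):
  y_2 = -Px²(3a-x)/(6EI)  [x≤a] = -15·(4/5)²·(3·2-(4/5))/(6·20000) = -13/31250 m
Load 3 — triangular load w₀=5 kN/m (0→w₀ over full span):
  y_3 = (w₀Lx³/12-w₀L²x²/6-w₀x⁵/(120L))/EI = (5·4·(4/5)³/12-5·4²·(4/5)²/6-5·(4/5)⁵/(120·4))/20000 = -2251/5859375 m
Superposition: y = Σ y_i = -5627/11718750 m ≈ -0.000480 m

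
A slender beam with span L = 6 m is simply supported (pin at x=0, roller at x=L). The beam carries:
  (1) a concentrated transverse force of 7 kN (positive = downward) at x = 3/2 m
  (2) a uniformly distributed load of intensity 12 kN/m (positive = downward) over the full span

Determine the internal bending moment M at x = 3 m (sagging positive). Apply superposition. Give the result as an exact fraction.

Load 1 — point force P=7 kN at a=3/2 m (b=L-a=9/2):
  M_1 = Pa(L-x)/L  [x>a] = 7·(3/2)·(6-3)/6 = 21/4 kN·m
Load 2 — uniform load w=12 kN/m over full span:
  M_2 = wx(L-x)/2 = 12·3·(6-3)/2 = 54 kN·m
Superposition: M = Σ M_i = 237/4 kN·m ≈ 59.250000 kN·m

M(3) = 237/4 kN·m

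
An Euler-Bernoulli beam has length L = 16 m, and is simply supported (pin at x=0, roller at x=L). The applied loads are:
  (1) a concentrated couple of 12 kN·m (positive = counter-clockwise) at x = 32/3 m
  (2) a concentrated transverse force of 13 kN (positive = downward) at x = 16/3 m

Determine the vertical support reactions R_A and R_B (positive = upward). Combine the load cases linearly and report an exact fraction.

R_A = 113/12 kN, R_B = 43/12 kN

Load 1 — applied couple M₀=12 kN·m at a=32/3 m (b=L-a=16/3):
  R_A = M₀/L = 12/16 = 3/4 kN
  R_B = -M₀/L = -12/16 = -3/4 kN
Load 2 — point force P=13 kN at a=16/3 m (b=L-a=32/3):
  R_A = Pb/L = 13·(32/3)/16 = 26/3 kN
  R_B = Pa/L = 13·(16/3)/16 = 13/3 kN
Superposition: R_A = 113/12 kN, R_B = 43/12 kN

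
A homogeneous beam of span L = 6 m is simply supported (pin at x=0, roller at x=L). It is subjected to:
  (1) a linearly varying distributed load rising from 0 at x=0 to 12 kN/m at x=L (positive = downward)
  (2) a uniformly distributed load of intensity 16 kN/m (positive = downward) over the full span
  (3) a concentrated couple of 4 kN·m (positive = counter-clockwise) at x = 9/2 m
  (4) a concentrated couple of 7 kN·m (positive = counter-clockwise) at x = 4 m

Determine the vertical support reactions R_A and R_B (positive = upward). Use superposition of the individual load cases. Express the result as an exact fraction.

R_A = 371/6 kN, R_B = 421/6 kN

Load 1 — triangular load w₀=12 kN/m (0→w₀ over full span):
  R_A = w₀L/6 = 12·6/6 = 12 kN
  R_B = w₀L/3 = 12·6/3 = 24 kN
Load 2 — uniform load w=16 kN/m over full span:
  R_A = wL/2 = 16·6/2 = 48 kN
  R_B = wL/2 = 16·6/2 = 48 kN
Load 3 — applied couple M₀=4 kN·m at a=9/2 m (b=L-a=3/2):
  R_A = M₀/L = 4/6 = 2/3 kN
  R_B = -M₀/L = -4/6 = -2/3 kN
Load 4 — applied couple M₀=7 kN·m at a=4 m (b=L-a=2):
  R_A = M₀/L = 7/6 kN
  R_B = -M₀/L = -7/6 kN
Superposition: R_A = 371/6 kN, R_B = 421/6 kN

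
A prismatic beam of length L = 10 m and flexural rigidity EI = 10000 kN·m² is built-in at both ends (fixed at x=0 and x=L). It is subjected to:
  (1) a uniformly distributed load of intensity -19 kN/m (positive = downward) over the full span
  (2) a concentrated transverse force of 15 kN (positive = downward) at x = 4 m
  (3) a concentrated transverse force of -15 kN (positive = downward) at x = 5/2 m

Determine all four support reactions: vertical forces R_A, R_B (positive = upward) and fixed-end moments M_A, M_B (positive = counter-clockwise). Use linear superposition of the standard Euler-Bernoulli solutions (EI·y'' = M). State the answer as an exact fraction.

Load 1 — uniform load w=-19 kN/m over full span:
  R_A = wL/2 = (-19)·10/2 = -95 kN
  M_A = wL²/12 = (-19)·10²/12 = -475/3 kN·m
  R_B = wL/2 = (-19)·10/2 = -95 kN
  M_B = -wL²/12 = -(-19)·10²/12 = 475/3 kN·m
Load 2 — point force P=15 kN at a=4 m (b=L-a=6):
  R_A = Pb²(3a+b)/L³ = 15·6²·(3·4+6)/10³ = 243/25 kN
  M_A = Pab²/L² = 15·4·6²/10² = 108/5 kN·m
  R_B = Pa²(a+3b)/L³ = 15·4²·(4+3·6)/10³ = 132/25 kN
  M_B = -Pa²b/L² = -15·4²·6/10² = -72/5 kN·m
Load 3 — point force P=-15 kN at a=5/2 m (b=L-a=15/2):
  R_A = Pb²(3a+b)/L³ = (-15)·(15/2)²·(3·(5/2)+(15/2))/10³ = -405/32 kN
  M_A = Pab²/L² = (-15)·(5/2)·(15/2)²/10² = -675/32 kN·m
  R_B = Pa²(a+3b)/L³ = (-15)·(5/2)²·((5/2)+3·(15/2))/10³ = -75/32 kN
  M_B = -Pa²b/L² = -(-15)·(5/2)²·(15/2)/10² = 225/32 kN·m
Superposition: R_A = -78349/800 kN, M_A = -75757/480 kN·m, R_B = -73651/800 kN, M_B = 72463/480 kN·m

R_A = -78349/800 kN, M_A = -75757/480 kN·m, R_B = -73651/800 kN, M_B = 72463/480 kN·m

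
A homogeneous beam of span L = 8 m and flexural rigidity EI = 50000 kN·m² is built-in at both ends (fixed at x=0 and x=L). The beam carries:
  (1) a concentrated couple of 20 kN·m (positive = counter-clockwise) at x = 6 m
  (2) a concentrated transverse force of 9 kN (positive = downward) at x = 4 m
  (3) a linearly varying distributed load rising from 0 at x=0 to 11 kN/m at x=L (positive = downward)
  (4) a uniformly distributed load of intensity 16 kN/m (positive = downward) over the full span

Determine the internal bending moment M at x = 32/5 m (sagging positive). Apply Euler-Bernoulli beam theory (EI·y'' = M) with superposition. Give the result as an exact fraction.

M(32/5) = -18787/1500 kN·m

Load 1 — applied couple M₀=20 kN·m at a=6 m (b=L-a=2):
  M_1 = R_Ax - M_A - M₀  [x>a] with R_A=45/16, M_A=25/4 = (45/16)·(32/5) - (25/4) - 20 = -33/4 kN·m
Load 2 — point force P=9 kN at a=4 m (b=L-a=4):
  M_2 = Pa²(a+3b)(L-x)/L³ - Pa²b/L²  [x>a] = 9·4²·(4+3·4)·(8-(32/5))/8³ - 9·4²·4/8² = -9/5 kN·m
Load 3 — triangular load w₀=11 kN/m (0→w₀ over full span):
  M_3 = 3w₀Lx/20 - w₀L²/30 - w₀x³/(6L) = 3·11·8·(32/5)/20 - 11·8²/30 - 11·(32/5)³/(6·8) = 352/375 kN·m
Load 4 — uniform load w=16 kN/m over full span:
  M_4 = wLx/2 - wL²/12 - wx²/2 = 16·8·(32/5)/2 - 16·8²/12 - 16·(32/5)²/2 = -256/75 kN·m
Superposition: M = Σ M_i = -18787/1500 kN·m ≈ -12.524667 kN·m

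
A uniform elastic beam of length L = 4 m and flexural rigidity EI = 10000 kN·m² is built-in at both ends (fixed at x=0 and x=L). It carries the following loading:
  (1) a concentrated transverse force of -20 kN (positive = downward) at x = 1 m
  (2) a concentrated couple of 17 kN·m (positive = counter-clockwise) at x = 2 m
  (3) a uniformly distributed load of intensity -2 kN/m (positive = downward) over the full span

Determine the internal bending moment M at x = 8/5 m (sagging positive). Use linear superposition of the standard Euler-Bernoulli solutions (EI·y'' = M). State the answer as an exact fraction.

Load 1 — point force P=-20 kN at a=1 m (b=L-a=3):
  M_1 = Pa²(a+3b)(L-x)/L³ - Pa²b/L²  [x>a] = (-20)·1²·(1+3·3)·(4-(8/5))/4³ - (-20)·1²·3/4² = -15/4 kN·m
Load 2 — applied couple M₀=17 kN·m at a=2 m (b=L-a=2):
  M_2 = R_Ax - M_A  [x≤a] with R_A=51/8, M_A=17/4 = (51/8)·(8/5) - (17/4) = 119/20 kN·m
Load 3 — uniform load w=-2 kN/m over full span:
  M_3 = wLx/2 - wL²/12 - wx²/2 = (-2)·4·(8/5)/2 - (-2)·4²/12 - (-2)·(8/5)²/2 = -88/75 kN·m
Superposition: M = Σ M_i = 77/75 kN·m ≈ 1.026667 kN·m

M(8/5) = 77/75 kN·m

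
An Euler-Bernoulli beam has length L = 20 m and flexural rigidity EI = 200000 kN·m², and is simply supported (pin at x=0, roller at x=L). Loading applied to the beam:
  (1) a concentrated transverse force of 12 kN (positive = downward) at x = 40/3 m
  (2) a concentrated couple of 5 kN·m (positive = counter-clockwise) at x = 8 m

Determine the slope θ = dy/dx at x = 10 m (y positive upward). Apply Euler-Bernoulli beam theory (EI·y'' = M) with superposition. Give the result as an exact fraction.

Load 1 — point force P=12 kN at a=40/3 m (b=L-a=20/3):
  θ_1 = -Pb(L²-b²-3x²)/(6LEI)  [x≤a] = -12·(20/3)·(20²-(20/3)²-3·10²)/(6·20·200000) = -1/5400 rad
Load 2 — applied couple M₀=5 kN·m at a=8 m (b=L-a=12):
  θ_2 = (M₀x²/(2L)-M₀(x-a)+C₁)/EI  [x>a] with C₁=M₀(3b²-L²)/(6L)=4/3 = (5·10²/(2·20)-5·(10-8)+(4/3))/200000 = 23/1200000 rad
Superposition: θ = Σ θ_i = -1793/10800000 rad ≈ -0.000166 rad

θ(10) = -1793/10800000 rad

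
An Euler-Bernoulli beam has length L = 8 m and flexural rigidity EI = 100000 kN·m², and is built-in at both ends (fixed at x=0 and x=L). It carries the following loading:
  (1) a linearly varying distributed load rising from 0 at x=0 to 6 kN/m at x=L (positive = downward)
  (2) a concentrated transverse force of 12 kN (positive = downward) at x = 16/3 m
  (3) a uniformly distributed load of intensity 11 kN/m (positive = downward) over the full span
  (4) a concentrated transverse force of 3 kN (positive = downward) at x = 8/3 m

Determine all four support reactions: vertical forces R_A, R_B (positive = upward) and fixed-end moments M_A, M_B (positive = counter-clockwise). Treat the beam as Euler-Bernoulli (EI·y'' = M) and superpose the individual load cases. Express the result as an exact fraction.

Load 1 — triangular load w₀=6 kN/m (0→w₀ over full span):
  R_A = 3w₀L/20 = 3·6·8/20 = 36/5 kN
  M_A = w₀L²/30 = 6·8²/30 = 64/5 kN·m
  R_B = 7w₀L/20 = 7·6·8/20 = 84/5 kN
  M_B = -w₀L²/20 = -6·8²/20 = -96/5 kN·m
Load 2 — point force P=12 kN at a=16/3 m (b=L-a=8/3):
  R_A = Pb²(3a+b)/L³ = 12·(8/3)²·(3·(16/3)+(8/3))/8³ = 28/9 kN
  M_A = Pab²/L² = 12·(16/3)·(8/3)²/8² = 64/9 kN·m
  R_B = Pa²(a+3b)/L³ = 12·(16/3)²·((16/3)+3·(8/3))/8³ = 80/9 kN
  M_B = -Pa²b/L² = -12·(16/3)²·(8/3)/8² = -128/9 kN·m
Load 3 — uniform load w=11 kN/m over full span:
  R_A = wL/2 = 11·8/2 = 44 kN
  M_A = wL²/12 = 11·8²/12 = 176/3 kN·m
  R_B = wL/2 = 11·8/2 = 44 kN
  M_B = -wL²/12 = -11·8²/12 = -176/3 kN·m
Load 4 — point force P=3 kN at a=8/3 m (b=L-a=16/3):
  R_A = Pb²(3a+b)/L³ = 3·(16/3)²·(3·(8/3)+(16/3))/8³ = 20/9 kN
  M_A = Pab²/L² = 3·(8/3)·(16/3)²/8² = 32/9 kN·m
  R_B = Pa²(a+3b)/L³ = 3·(8/3)²·((8/3)+3·(16/3))/8³ = 7/9 kN
  M_B = -Pa²b/L² = -3·(8/3)²·(16/3)/8² = -16/9 kN·m
Superposition: R_A = 848/15 kN, M_A = 1232/15 kN·m, R_B = 1057/15 kN, M_B = -1408/15 kN·m

R_A = 848/15 kN, M_A = 1232/15 kN·m, R_B = 1057/15 kN, M_B = -1408/15 kN·m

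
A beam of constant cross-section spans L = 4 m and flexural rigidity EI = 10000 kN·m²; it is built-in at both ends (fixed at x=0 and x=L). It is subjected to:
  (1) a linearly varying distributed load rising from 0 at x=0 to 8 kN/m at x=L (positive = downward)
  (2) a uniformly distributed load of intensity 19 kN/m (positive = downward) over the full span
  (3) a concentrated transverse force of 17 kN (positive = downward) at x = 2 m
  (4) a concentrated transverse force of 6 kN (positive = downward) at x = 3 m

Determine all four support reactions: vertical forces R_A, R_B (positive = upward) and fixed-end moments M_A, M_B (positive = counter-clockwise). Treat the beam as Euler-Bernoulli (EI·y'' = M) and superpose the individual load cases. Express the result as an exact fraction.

Load 1 — triangular load w₀=8 kN/m (0→w₀ over full span):
  R_A = 3w₀L/20 = 3·8·4/20 = 24/5 kN
  M_A = w₀L²/30 = 8·4²/30 = 64/15 kN·m
  R_B = 7w₀L/20 = 7·8·4/20 = 56/5 kN
  M_B = -w₀L²/20 = -8·4²/20 = -32/5 kN·m
Load 2 — uniform load w=19 kN/m over full span:
  R_A = wL/2 = 19·4/2 = 38 kN
  M_A = wL²/12 = 19·4²/12 = 76/3 kN·m
  R_B = wL/2 = 19·4/2 = 38 kN
  M_B = -wL²/12 = -19·4²/12 = -76/3 kN·m
Load 3 — point force P=17 kN at a=2 m (b=L-a=2):
  R_A = Pb²(3a+b)/L³ = 17·2²·(3·2+2)/4³ = 17/2 kN
  M_A = Pab²/L² = 17·2·2²/4² = 17/2 kN·m
  R_B = Pa²(a+3b)/L³ = 17·2²·(2+3·2)/4³ = 17/2 kN
  M_B = -Pa²b/L² = -17·2²·2/4² = -17/2 kN·m
Load 4 — point force P=6 kN at a=3 m (b=L-a=1):
  R_A = Pb²(3a+b)/L³ = 6·1²·(3·3+1)/4³ = 15/16 kN
  M_A = Pab²/L² = 6·3·1²/4² = 9/8 kN·m
  R_B = Pa²(a+3b)/L³ = 6·3²·(3+3·1)/4³ = 81/16 kN
  M_B = -Pa²b/L² = -6·3²·1/4² = -27/8 kN·m
Superposition: R_A = 4179/80 kN, M_A = 1569/40 kN·m, R_B = 5021/80 kN, M_B = -5233/120 kN·m

R_A = 4179/80 kN, M_A = 1569/40 kN·m, R_B = 5021/80 kN, M_B = -5233/120 kN·m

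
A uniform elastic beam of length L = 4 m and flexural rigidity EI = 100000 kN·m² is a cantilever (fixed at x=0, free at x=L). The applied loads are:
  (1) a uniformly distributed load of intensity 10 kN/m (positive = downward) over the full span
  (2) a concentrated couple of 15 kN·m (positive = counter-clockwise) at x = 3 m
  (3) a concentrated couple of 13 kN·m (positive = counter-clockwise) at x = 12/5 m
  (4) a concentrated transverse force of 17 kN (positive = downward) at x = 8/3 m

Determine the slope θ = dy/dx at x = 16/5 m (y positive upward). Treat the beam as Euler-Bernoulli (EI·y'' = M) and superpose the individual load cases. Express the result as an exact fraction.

Load 1 — uniform load w=10 kN/m over full span:
  θ_1 = -wx(x²-3Lx+3L²)/(6EI) = -10·(16/5)·((16/5)²-3·4·(16/5)+3·4²)/(6·100000) = -248/234375 rad
Load 2 — applied couple M₀=15 kN·m at a=3 m (b=L-a=1):
  θ_2 = M₀a/EI  [x>a] = 15·3/100000 = 9/20000 rad
Load 3 — applied couple M₀=13 kN·m at a=12/5 m (b=L-a=8/5):
  θ_3 = M₀a/EI  [x>a] = 13·(12/5)/100000 = 39/125000 rad
Load 4 — point force P=17 kN at a=8/3 m (b=L-a=4/3):
  θ_4 = -Pa²/(2EI)  [x>a] = -17·(8/3)²/(2·100000) = -17/28125 rad
Superposition: θ = Σ θ_i = -20263/22500000 rad ≈ -0.000901 rad

θ(16/5) = -20263/22500000 rad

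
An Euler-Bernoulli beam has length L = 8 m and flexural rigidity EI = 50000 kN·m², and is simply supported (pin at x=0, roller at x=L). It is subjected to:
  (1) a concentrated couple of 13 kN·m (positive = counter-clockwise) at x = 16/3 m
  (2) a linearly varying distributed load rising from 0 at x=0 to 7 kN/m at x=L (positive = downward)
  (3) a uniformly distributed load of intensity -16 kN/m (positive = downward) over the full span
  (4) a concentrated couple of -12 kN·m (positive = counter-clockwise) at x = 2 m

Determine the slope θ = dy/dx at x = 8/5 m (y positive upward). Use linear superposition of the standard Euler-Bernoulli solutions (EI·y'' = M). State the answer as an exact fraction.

Load 1 — applied couple M₀=13 kN·m at a=16/3 m (b=L-a=8/3):
  θ_1 = (M₀x²/(2L)+C₁)/EI  [x≤a] with C₁=M₀(3b²-L²)/(6L)=-104/9 = (13·(8/5)²/(2·8)+(-104/9))/50000 = -533/2812500 rad
Load 2 — triangular load w₀=7 kN/m (0→w₀ over full span):
  θ_2 = -w₀(7L⁴-30L²x²+15x⁴)/(360LEI) = -7·(7·8⁴-30·8²·(8/5)²+15·(8/5)⁴)/(360·8·50000) = -20384/17578125 rad
Load 3 — uniform load w=-16 kN/m over full span:
  θ_3 = -w(L³-6Lx²+4x³)/(24EI) = -(-16)·(8³-6·8·(8/5)²+4·(8/5)³)/(24·50000) = 2112/390625 rad
Load 4 — applied couple M₀=-12 kN·m at a=2 m (b=L-a=6):
  θ_4 = (M₀x²/(2L)+C₁)/EI  [x≤a] with C₁=M₀(3b²-L²)/(6L)=-11 = ((-12)·(8/5)²/(2·8)+(-11))/50000 = -323/1250000 rad
Superposition: θ = Σ θ_i = 1068521/281250000 rad ≈ 0.003799 rad

θ(8/5) = 1068521/281250000 rad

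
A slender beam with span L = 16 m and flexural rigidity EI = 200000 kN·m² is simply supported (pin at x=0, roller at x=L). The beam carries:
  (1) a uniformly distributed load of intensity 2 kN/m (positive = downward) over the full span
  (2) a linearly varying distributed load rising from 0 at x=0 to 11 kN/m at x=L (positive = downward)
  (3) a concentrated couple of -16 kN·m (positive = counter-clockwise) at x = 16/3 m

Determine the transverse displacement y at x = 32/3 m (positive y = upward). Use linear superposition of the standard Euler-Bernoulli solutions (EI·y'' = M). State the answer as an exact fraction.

y(32/3) = -66208/2278125 m

Load 1 — uniform load w=2 kN/m over full span:
  y_1 = -wx(L³-2Lx²+x³)/(24EI) = -2·(32/3)·(16³-2·16·(32/3)²+(32/3)³)/(24·200000) = -5632/759375 m
Load 2 — triangular load w₀=11 kN/m (0→w₀ over full span):
  y_2 = -w₀x(7L⁴-10L²x²+3x⁴)/(360LEI) = -11·(32/3)·(7·16⁴-10·16²·(32/3)²+3·(32/3)⁴)/(360·16·200000) = -47872/2278125 m
Load 3 — applied couple M₀=-16 kN·m at a=16/3 m (b=L-a=32/3):
  y_3 = (M₀x³/(6L)-M₀(x-a)²/2+C₁x)/EI  [x>a] with C₁=M₀(3b²-L²)/(6L)=-128/9 = ((-16)·(32/3)³/(6·16)-(-16)·((32/3)-(16/3))²/2+(-128/9)·(32/3))/200000 = -32/50625 m
Superposition: y = Σ y_i = -66208/2278125 m ≈ -0.029062 m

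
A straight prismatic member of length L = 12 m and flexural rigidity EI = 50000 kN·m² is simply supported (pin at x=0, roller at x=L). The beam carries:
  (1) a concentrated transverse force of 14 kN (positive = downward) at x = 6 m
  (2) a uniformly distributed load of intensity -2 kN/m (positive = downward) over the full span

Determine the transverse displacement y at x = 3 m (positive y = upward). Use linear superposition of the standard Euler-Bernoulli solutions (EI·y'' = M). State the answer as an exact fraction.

Load 1 — point force P=14 kN at a=6 m (b=L-a=6):
  y_1 = -Pbx(L²-b²-x²)/(6LEI)  [x≤a] = -14·6·3·(12²-6²-3²)/(6·12·50000) = -693/100000 m
Load 2 — uniform load w=-2 kN/m over full span:
  y_2 = -wx(L³-2Lx²+x³)/(24EI) = -(-2)·3·(12³-2·12·3²+3³)/(24·50000) = 1539/200000 m
Superposition: y = Σ y_i = 153/200000 m ≈ 0.000765 m

y(3) = 153/200000 m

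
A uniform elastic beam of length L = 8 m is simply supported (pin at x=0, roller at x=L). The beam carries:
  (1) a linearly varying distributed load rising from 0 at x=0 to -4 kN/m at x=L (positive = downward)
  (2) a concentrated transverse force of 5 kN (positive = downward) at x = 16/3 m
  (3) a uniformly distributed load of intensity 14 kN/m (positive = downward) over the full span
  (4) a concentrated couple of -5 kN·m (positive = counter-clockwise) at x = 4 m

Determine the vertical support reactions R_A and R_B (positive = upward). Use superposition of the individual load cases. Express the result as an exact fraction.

R_A = 1241/24 kN, R_B = 1183/24 kN

Load 1 — triangular load w₀=-4 kN/m (0→w₀ over full span):
  R_A = w₀L/6 = (-4)·8/6 = -16/3 kN
  R_B = w₀L/3 = (-4)·8/3 = -32/3 kN
Load 2 — point force P=5 kN at a=16/3 m (b=L-a=8/3):
  R_A = Pb/L = 5·(8/3)/8 = 5/3 kN
  R_B = Pa/L = 5·(16/3)/8 = 10/3 kN
Load 3 — uniform load w=14 kN/m over full span:
  R_A = wL/2 = 14·8/2 = 56 kN
  R_B = wL/2 = 14·8/2 = 56 kN
Load 4 — applied couple M₀=-5 kN·m at a=4 m (b=L-a=4):
  R_A = M₀/L = (-5)/8 = -5/8 kN
  R_B = -M₀/L = -(-5)/8 = 5/8 kN
Superposition: R_A = 1241/24 kN, R_B = 1183/24 kN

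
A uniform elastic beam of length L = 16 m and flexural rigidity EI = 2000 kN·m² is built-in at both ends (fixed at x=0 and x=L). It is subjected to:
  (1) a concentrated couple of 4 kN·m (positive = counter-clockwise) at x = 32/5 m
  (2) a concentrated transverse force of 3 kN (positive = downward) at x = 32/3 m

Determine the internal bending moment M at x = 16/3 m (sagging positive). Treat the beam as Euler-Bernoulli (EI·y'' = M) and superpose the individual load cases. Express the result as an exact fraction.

Load 1 — applied couple M₀=4 kN·m at a=32/5 m (b=L-a=48/5):
  M_1 = R_Ax - M_A  [x≤a] with R_A=9/25, M_A=12/25 = (9/25)·(16/3) - (12/25) = 36/25 kN·m
Load 2 — point force P=3 kN at a=32/3 m (b=L-a=16/3):
  M_2 = Pb²(3a+b)x/L³ - Pab²/L²  [x≤a] = 3·(16/3)²·(3·(32/3)+(16/3))·(16/3)/16³ - 3·(32/3)·(16/3)²/16² = 16/27 kN·m
Superposition: M = Σ M_i = 1372/675 kN·m ≈ 2.032593 kN·m

M(16/3) = 1372/675 kN·m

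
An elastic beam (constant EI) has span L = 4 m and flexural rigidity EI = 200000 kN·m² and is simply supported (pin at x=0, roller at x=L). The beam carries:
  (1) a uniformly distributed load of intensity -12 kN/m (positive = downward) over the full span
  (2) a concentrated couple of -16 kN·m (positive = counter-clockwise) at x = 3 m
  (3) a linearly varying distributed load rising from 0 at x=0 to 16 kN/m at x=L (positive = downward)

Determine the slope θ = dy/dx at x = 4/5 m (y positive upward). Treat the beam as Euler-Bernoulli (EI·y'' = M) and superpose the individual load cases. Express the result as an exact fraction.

θ(4/5) = 45463/562500000 rad

Load 1 — uniform load w=-12 kN/m over full span:
  θ_1 = -w(L³-6Lx²+4x³)/(24EI) = -(-12)·(4³-6·4·(4/5)²+4·(4/5)³)/(24·200000) = 99/781250 rad
Load 2 — applied couple M₀=-16 kN·m at a=3 m (b=L-a=1):
  θ_2 = (M₀x²/(2L)+C₁)/EI  [x≤a] with C₁=M₀(3b²-L²)/(6L)=26/3 = ((-16)·(4/5)²/(2·4)+(26/3))/200000 = 277/7500000 rad
Load 3 — triangular load w₀=16 kN/m (0→w₀ over full span):
  θ_3 = -w₀(7L⁴-30L²x²+15x⁴)/(360LEI) = -16·(7·4⁴-30·4²·(4/5)²+15·(4/5)⁴)/(360·4·200000) = -1456/17578125 rad
Superposition: θ = Σ θ_i = 45463/562500000 rad ≈ 0.000081 rad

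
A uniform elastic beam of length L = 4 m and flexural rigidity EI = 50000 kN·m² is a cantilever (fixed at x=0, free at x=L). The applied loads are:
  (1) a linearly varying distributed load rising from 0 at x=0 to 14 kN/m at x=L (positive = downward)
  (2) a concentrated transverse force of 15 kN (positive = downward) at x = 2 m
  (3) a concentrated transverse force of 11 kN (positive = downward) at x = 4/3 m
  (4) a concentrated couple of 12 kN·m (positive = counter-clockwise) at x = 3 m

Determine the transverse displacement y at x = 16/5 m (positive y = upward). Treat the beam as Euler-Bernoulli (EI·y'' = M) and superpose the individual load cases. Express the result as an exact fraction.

y(16/5) = -177760777/31640625000 m

Load 1 — triangular load w₀=14 kN/m (0→w₀ over full span):
  y_1 = (w₀Lx³/12-w₀L²x²/6-w₀x⁵/(120L))/EI = (14·4·(16/5)³/12-14·4²·(16/5)²/6-14·(16/5)⁵/(120·4))/50000 = -700672/146484375 m
Load 2 — point force P=15 kN at a=2 m (b=L-a=2):
  y_2 = -Pa²(3x-a)/(6EI)  [x>a] = -15·2²·(3·(16/5)-2)/(6·50000) = -19/12500 m
Load 3 — point force P=11 kN at a=4/3 m (b=L-a=8/3):
  y_3 = -Pa²(3x-a)/(6EI)  [x>a] = -11·(4/3)²·(3·(16/5)-(4/3))/(6·50000) = -682/1265625 m
Load 4 — applied couple M₀=12 kN·m at a=3 m (b=L-a=1):
  y_4 = M₀a(2x-a)/(2EI)  [x>a] = 12·3·(2·(16/5)-3)/(2·50000) = 153/125000 m
Superposition: y = Σ y_i = -177760777/31640625000 m ≈ -0.005618 m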